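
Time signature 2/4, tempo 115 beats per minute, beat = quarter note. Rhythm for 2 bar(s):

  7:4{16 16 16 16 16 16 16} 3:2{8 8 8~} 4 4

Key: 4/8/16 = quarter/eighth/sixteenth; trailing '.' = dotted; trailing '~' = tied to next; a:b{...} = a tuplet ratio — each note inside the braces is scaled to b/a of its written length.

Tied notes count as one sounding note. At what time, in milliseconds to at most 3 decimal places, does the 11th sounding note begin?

1. 0.0ms @ 0 + 74.534ms (1/7)
2. 74.534ms @ 1/7 + 74.534ms (1/7)
3. 149.068ms @ 2/7 + 74.534ms (1/7)
4. 223.602ms @ 3/7 + 74.534ms (1/7)
5. 298.137ms @ 4/7 + 74.534ms (1/7)
6. 372.671ms @ 5/7 + 74.534ms (1/7)
7. 447.205ms @ 6/7 + 74.534ms (1/7)
8. 521.739ms @ 1 + 173.913ms (1/3)
9. 695.652ms @ 4/3 + 173.913ms (1/3)
10. 869.565ms @ 5/3 + 695.652ms (4/3)
11. 1565.217ms @ 3 + 521.739ms (1)

note 11 onset = 3b = 1565.217ms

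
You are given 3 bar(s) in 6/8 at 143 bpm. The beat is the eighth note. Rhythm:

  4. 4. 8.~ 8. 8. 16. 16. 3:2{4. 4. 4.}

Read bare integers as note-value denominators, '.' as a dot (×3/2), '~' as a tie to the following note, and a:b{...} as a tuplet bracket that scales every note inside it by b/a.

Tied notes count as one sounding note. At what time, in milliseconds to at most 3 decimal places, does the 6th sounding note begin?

1. 0.0ms @ 0 + 1258.741ms (3)
2. 1258.741ms @ 3 + 1258.741ms (3)
3. 2517.483ms @ 6 + 1258.741ms (3)
4. 3776.224ms @ 9 + 629.371ms (3/2)
5. 4405.594ms @ 21/2 + 314.685ms (3/4)
6. 4720.28ms @ 45/4 + 314.685ms (3/4)
7. 5034.965ms @ 12 + 839.161ms (2)
8. 5874.126ms @ 14 + 839.161ms (2)
9. 6713.287ms @ 16 + 839.161ms (2)

note 6 onset = 45/4b = 4720.28ms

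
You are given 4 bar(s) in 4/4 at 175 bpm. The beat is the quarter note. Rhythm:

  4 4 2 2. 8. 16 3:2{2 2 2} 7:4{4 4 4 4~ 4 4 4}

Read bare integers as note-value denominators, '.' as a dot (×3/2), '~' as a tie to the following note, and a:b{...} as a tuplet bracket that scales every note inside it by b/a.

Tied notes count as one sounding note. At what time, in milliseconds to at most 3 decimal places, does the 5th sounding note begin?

1. 0.0ms @ 0 + 342.857ms (1)
2. 342.857ms @ 1 + 342.857ms (1)
3. 685.714ms @ 2 + 685.714ms (2)
4. 1371.429ms @ 4 + 1028.571ms (3)
5. 2400.0ms @ 7 + 257.143ms (3/4)
6. 2657.143ms @ 31/4 + 85.714ms (1/4)
7. 2742.857ms @ 8 + 457.143ms (4/3)
8. 3200.0ms @ 28/3 + 457.143ms (4/3)
9. 3657.143ms @ 32/3 + 457.143ms (4/3)
10. 4114.286ms @ 12 + 195.918ms (4/7)
11. 4310.204ms @ 88/7 + 195.918ms (4/7)
12. 4506.122ms @ 92/7 + 195.918ms (4/7)
13. 4702.041ms @ 96/7 + 391.837ms (8/7)
14. 5093.878ms @ 104/7 + 195.918ms (4/7)
15. 5289.796ms @ 108/7 + 195.918ms (4/7)

note 5 onset = 7b = 2400.0ms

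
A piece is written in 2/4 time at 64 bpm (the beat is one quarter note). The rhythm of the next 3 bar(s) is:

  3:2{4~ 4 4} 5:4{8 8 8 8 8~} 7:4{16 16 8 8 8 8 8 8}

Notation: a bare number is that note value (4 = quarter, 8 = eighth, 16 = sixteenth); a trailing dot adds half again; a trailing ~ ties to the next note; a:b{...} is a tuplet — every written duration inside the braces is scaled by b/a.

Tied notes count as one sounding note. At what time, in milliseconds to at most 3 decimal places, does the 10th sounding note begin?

1. 0.0ms @ 0 + 1250.0ms (4/3)
2. 1250.0ms @ 4/3 + 625.0ms (2/3)
3. 1875.0ms @ 2 + 375.0ms (2/5)
4. 2250.0ms @ 12/5 + 375.0ms (2/5)
5. 2625.0ms @ 14/5 + 375.0ms (2/5)
6. 3000.0ms @ 16/5 + 375.0ms (2/5)
7. 3375.0ms @ 18/5 + 508.929ms (19/35)
8. 3883.929ms @ 29/7 + 133.929ms (1/7)
9. 4017.857ms @ 30/7 + 267.857ms (2/7)
10. 4285.714ms @ 32/7 + 267.857ms (2/7)
11. 4553.571ms @ 34/7 + 267.857ms (2/7)
12. 4821.429ms @ 36/7 + 267.857ms (2/7)
13. 5089.286ms @ 38/7 + 267.857ms (2/7)
14. 5357.143ms @ 40/7 + 267.857ms (2/7)

note 10 onset = 32/7b = 4285.714ms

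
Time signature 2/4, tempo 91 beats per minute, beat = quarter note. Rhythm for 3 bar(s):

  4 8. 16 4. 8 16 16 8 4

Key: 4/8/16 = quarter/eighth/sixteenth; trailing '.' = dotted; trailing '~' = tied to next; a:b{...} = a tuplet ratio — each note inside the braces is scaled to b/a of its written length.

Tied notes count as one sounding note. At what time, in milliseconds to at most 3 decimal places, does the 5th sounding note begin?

note 5 onset = 7/2b = 2307.692ms

1. 0.0ms @ 0 + 659.341ms (1)
2. 659.341ms @ 1 + 494.505ms (3/4)
3. 1153.846ms @ 7/4 + 164.835ms (1/4)
4. 1318.681ms @ 2 + 989.011ms (3/2)
5. 2307.692ms @ 7/2 + 329.67ms (1/2)
6. 2637.363ms @ 4 + 164.835ms (1/4)
7. 2802.198ms @ 17/4 + 164.835ms (1/4)
8. 2967.033ms @ 9/2 + 329.67ms (1/2)
9. 3296.703ms @ 5 + 659.341ms (1)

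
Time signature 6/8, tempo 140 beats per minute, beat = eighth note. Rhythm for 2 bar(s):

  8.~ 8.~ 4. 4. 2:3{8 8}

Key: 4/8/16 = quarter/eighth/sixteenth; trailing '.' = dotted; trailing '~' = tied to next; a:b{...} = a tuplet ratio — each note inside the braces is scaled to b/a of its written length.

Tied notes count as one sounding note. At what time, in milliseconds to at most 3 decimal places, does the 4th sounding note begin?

note 4 onset = 21/2b = 4500.0ms

1. 0.0ms @ 0 + 2571.429ms (6)
2. 2571.429ms @ 6 + 1285.714ms (3)
3. 3857.143ms @ 9 + 642.857ms (3/2)
4. 4500.0ms @ 21/2 + 642.857ms (3/2)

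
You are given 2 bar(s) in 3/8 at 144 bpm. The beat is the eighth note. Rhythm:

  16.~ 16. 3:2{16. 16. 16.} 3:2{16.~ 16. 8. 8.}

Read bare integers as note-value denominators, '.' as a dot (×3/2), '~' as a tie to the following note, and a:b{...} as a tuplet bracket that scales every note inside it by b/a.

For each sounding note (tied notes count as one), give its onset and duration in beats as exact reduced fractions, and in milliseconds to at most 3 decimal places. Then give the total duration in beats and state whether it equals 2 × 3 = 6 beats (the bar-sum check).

1) 0.0ms=0b +625.0ms=3/2b
2) 625.0ms=3/2b +208.333ms=1/2b
3) 833.333ms=2b +208.333ms=1/2b
4) 1041.667ms=5/2b +208.333ms=1/2b
5) 1250.0ms=3b +416.667ms=1b
6) 1666.667ms=4b +416.667ms=1b
7) 2083.333ms=5b +416.667ms=1b
Σ=6b of 6 (144bpm 3/8) — PASS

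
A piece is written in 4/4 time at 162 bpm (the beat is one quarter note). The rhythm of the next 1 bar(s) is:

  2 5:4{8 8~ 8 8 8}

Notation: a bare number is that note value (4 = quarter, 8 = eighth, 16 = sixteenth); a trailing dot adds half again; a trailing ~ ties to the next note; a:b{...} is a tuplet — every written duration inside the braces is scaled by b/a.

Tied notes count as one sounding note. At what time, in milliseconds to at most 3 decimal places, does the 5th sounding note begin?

note 5 onset = 18/5b = 1333.333ms

1. 0.0ms @ 0 + 740.741ms (2)
2. 740.741ms @ 2 + 148.148ms (2/5)
3. 888.889ms @ 12/5 + 296.296ms (4/5)
4. 1185.185ms @ 16/5 + 148.148ms (2/5)
5. 1333.333ms @ 18/5 + 148.148ms (2/5)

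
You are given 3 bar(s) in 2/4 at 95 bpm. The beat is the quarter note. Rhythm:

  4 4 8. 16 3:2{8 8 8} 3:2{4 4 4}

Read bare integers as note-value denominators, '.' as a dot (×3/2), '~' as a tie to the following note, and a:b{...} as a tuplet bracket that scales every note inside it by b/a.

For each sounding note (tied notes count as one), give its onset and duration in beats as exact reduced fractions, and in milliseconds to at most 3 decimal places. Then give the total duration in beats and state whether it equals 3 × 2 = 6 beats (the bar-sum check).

1) 0.0ms=0b +631.579ms=1b
2) 631.579ms=1b +631.579ms=1b
3) 1263.158ms=2b +473.684ms=3/4b
4) 1736.842ms=11/4b +157.895ms=1/4b
5) 1894.737ms=3b +210.526ms=1/3b
6) 2105.263ms=10/3b +210.526ms=1/3b
7) 2315.789ms=11/3b +210.526ms=1/3b
8) 2526.316ms=4b +421.053ms=2/3b
9) 2947.368ms=14/3b +421.053ms=2/3b
10) 3368.421ms=16/3b +421.053ms=2/3b
Σ=6b of 6 (95bpm 2/4) — PASS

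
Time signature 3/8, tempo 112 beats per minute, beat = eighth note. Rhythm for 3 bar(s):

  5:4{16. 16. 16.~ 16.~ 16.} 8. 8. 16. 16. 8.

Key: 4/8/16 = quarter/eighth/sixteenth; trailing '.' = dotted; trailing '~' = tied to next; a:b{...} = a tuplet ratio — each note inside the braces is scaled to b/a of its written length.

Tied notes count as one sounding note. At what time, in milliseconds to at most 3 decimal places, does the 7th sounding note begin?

1. 0.0ms @ 0 + 321.429ms (3/5)
2. 321.429ms @ 3/5 + 321.429ms (3/5)
3. 642.857ms @ 6/5 + 964.286ms (9/5)
4. 1607.143ms @ 3 + 803.571ms (3/2)
5. 2410.714ms @ 9/2 + 803.571ms (3/2)
6. 3214.286ms @ 6 + 401.786ms (3/4)
7. 3616.071ms @ 27/4 + 401.786ms (3/4)
8. 4017.857ms @ 15/2 + 803.571ms (3/2)

note 7 onset = 27/4b = 3616.071ms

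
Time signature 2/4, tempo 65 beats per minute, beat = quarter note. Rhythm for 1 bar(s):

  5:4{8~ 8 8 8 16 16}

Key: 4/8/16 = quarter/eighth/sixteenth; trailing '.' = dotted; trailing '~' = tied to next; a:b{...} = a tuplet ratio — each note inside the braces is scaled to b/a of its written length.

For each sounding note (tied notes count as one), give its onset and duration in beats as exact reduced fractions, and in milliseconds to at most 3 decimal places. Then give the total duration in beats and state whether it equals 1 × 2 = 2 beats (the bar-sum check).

1) 0.0ms=0b +738.462ms=4/5b
2) 738.462ms=4/5b +369.231ms=2/5b
3) 1107.692ms=6/5b +369.231ms=2/5b
4) 1476.923ms=8/5b +184.615ms=1/5b
5) 1661.538ms=9/5b +184.615ms=1/5b
Σ=2b of 2 (65bpm 2/4) — PASS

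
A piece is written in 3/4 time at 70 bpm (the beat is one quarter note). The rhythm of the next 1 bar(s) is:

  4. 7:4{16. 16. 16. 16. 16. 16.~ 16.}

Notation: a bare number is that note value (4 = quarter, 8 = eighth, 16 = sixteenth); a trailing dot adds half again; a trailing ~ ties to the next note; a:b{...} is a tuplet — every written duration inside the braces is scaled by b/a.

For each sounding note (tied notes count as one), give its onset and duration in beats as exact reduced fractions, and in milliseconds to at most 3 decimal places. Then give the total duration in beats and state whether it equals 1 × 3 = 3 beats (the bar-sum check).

1) 0.0ms=0b +1285.714ms=3/2b
2) 1285.714ms=3/2b +183.673ms=3/14b
3) 1469.388ms=12/7b +183.673ms=3/14b
4) 1653.061ms=27/14b +183.673ms=3/14b
5) 1836.735ms=15/7b +183.673ms=3/14b
6) 2020.408ms=33/14b +183.673ms=3/14b
7) 2204.082ms=18/7b +367.347ms=3/7b
Σ=3b of 3 (70bpm 3/4) — PASS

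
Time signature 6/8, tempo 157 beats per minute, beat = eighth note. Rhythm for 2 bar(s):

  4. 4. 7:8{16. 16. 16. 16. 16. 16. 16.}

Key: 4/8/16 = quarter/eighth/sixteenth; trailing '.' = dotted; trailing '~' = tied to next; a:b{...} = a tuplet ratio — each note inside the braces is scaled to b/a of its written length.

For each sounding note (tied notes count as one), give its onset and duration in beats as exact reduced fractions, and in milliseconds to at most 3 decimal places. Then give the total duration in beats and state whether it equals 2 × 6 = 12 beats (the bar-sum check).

1) 0.0ms=0b +1146.497ms=3b
2) 1146.497ms=3b +1146.497ms=3b
3) 2292.994ms=6b +327.571ms=6/7b
4) 2620.564ms=48/7b +327.571ms=6/7b
5) 2948.135ms=54/7b +327.571ms=6/7b
6) 3275.705ms=60/7b +327.571ms=6/7b
7) 3603.276ms=66/7b +327.571ms=6/7b
8) 3930.846ms=72/7b +327.571ms=6/7b
9) 4258.417ms=78/7b +327.571ms=6/7b
Σ=12b of 12 (157bpm 6/8) — PASS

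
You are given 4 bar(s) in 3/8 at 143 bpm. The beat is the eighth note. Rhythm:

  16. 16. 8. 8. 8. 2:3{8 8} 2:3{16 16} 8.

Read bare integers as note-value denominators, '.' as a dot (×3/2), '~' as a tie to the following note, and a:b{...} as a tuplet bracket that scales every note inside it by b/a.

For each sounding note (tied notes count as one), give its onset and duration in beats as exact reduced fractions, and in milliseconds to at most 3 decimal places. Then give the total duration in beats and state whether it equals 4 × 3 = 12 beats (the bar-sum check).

1) 0.0ms=0b +314.685ms=3/4b
2) 314.685ms=3/4b +314.685ms=3/4b
3) 629.371ms=3/2b +629.371ms=3/2b
4) 1258.741ms=3b +629.371ms=3/2b
5) 1888.112ms=9/2b +629.371ms=3/2b
6) 2517.483ms=6b +629.371ms=3/2b
7) 3146.853ms=15/2b +629.371ms=3/2b
8) 3776.224ms=9b +314.685ms=3/4b
9) 4090.909ms=39/4b +314.685ms=3/4b
10) 4405.594ms=21/2b +629.371ms=3/2b
Σ=12b of 12 (143bpm 3/8) — PASS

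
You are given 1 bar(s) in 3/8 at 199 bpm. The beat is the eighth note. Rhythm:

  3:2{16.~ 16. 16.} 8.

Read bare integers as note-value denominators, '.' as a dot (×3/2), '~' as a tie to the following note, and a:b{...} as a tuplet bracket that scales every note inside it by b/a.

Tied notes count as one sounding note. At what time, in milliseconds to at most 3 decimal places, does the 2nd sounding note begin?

note 2 onset = 1b = 301.508ms

1. 0.0ms @ 0 + 301.508ms (1)
2. 301.508ms @ 1 + 150.754ms (1/2)
3. 452.261ms @ 3/2 + 452.261ms (3/2)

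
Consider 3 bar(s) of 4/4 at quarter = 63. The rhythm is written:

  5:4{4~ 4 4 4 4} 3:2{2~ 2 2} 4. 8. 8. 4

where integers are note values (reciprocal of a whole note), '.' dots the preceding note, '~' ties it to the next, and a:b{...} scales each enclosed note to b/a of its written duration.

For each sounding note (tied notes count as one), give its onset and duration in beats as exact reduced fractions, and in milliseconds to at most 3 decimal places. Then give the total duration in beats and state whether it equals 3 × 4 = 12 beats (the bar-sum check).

1) 0.0ms=0b +1523.81ms=8/5b
2) 1523.81ms=8/5b +761.905ms=4/5b
3) 2285.714ms=12/5b +761.905ms=4/5b
4) 3047.619ms=16/5b +761.905ms=4/5b
5) 3809.524ms=4b +2539.683ms=8/3b
6) 6349.206ms=20/3b +1269.841ms=4/3b
7) 7619.048ms=8b +1428.571ms=3/2b
8) 9047.619ms=19/2b +714.286ms=3/4b
9) 9761.905ms=41/4b +714.286ms=3/4b
10) 10476.19ms=11b +952.381ms=1b
Σ=12b of 12 (63bpm 4/4) — PASS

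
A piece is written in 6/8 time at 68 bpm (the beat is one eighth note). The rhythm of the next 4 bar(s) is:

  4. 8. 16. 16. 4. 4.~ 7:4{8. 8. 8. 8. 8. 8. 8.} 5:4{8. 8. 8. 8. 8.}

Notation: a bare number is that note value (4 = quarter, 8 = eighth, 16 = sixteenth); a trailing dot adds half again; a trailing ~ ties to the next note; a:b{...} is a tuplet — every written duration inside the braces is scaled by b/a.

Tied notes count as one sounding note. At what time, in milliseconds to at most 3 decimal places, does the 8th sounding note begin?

note 8 onset = 96/7b = 12100.84ms

1. 0.0ms @ 0 + 2647.059ms (3)
2. 2647.059ms @ 3 + 1323.529ms (3/2)
3. 3970.588ms @ 9/2 + 661.765ms (3/4)
4. 4632.353ms @ 21/4 + 661.765ms (3/4)
5. 5294.118ms @ 6 + 2647.059ms (3)
6. 7941.176ms @ 9 + 3403.361ms (27/7)
7. 11344.538ms @ 90/7 + 756.303ms (6/7)
8. 12100.84ms @ 96/7 + 756.303ms (6/7)
9. 12857.143ms @ 102/7 + 756.303ms (6/7)
10. 13613.445ms @ 108/7 + 756.303ms (6/7)
11. 14369.748ms @ 114/7 + 756.303ms (6/7)
12. 15126.05ms @ 120/7 + 756.303ms (6/7)
13. 15882.353ms @ 18 + 1058.824ms (6/5)
14. 16941.176ms @ 96/5 + 1058.824ms (6/5)
15. 18000.0ms @ 102/5 + 1058.824ms (6/5)
16. 19058.824ms @ 108/5 + 1058.824ms (6/5)
17. 20117.647ms @ 114/5 + 1058.824ms (6/5)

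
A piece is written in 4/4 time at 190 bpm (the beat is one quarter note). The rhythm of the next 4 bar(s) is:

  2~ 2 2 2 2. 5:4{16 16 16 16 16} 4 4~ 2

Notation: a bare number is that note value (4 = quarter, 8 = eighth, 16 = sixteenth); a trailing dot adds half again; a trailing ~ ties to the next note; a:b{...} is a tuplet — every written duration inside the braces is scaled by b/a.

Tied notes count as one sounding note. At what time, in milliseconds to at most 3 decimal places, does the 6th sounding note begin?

note 6 onset = 56/5b = 3536.842ms

1. 0.0ms @ 0 + 1263.158ms (4)
2. 1263.158ms @ 4 + 631.579ms (2)
3. 1894.737ms @ 6 + 631.579ms (2)
4. 2526.316ms @ 8 + 947.368ms (3)
5. 3473.684ms @ 11 + 63.158ms (1/5)
6. 3536.842ms @ 56/5 + 63.158ms (1/5)
7. 3600.0ms @ 57/5 + 63.158ms (1/5)
8. 3663.158ms @ 58/5 + 63.158ms (1/5)
9. 3726.316ms @ 59/5 + 63.158ms (1/5)
10. 3789.474ms @ 12 + 315.789ms (1)
11. 4105.263ms @ 13 + 947.368ms (3)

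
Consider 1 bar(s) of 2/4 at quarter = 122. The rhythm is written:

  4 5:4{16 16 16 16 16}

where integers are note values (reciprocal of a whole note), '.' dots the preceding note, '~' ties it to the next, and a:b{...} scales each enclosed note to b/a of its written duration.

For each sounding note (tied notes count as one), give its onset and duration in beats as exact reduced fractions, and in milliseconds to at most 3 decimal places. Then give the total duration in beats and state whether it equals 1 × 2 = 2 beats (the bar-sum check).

1) 0.0ms=0b +491.803ms=1b
2) 491.803ms=1b +98.361ms=1/5b
3) 590.164ms=6/5b +98.361ms=1/5b
4) 688.525ms=7/5b +98.361ms=1/5b
5) 786.885ms=8/5b +98.361ms=1/5b
6) 885.246ms=9/5b +98.361ms=1/5b
Σ=2b of 2 (122bpm 2/4) — PASS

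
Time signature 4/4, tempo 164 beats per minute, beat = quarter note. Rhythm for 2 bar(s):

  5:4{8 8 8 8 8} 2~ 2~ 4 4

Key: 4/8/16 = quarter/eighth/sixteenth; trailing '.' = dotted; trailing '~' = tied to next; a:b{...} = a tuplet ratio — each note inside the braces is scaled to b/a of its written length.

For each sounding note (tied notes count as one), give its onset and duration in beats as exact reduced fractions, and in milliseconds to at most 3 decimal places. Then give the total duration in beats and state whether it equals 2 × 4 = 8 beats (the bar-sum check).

1) 0.0ms=0b +146.341ms=2/5b
2) 146.341ms=2/5b +146.341ms=2/5b
3) 292.683ms=4/5b +146.341ms=2/5b
4) 439.024ms=6/5b +146.341ms=2/5b
5) 585.366ms=8/5b +146.341ms=2/5b
6) 731.707ms=2b +1829.268ms=5b
7) 2560.976ms=7b +365.854ms=1b
Σ=8b of 8 (164bpm 4/4) — PASS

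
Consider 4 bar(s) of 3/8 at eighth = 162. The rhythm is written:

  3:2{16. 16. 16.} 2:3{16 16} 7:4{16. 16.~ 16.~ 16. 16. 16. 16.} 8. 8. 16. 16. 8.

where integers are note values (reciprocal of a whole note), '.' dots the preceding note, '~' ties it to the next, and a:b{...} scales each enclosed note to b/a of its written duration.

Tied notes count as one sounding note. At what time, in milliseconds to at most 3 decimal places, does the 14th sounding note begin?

1. 0.0ms @ 0 + 185.185ms (1/2)
2. 185.185ms @ 1/2 + 185.185ms (1/2)
3. 370.37ms @ 1 + 185.185ms (1/2)
4. 555.556ms @ 3/2 + 277.778ms (3/4)
5. 833.333ms @ 9/4 + 277.778ms (3/4)
6. 1111.111ms @ 3 + 158.73ms (3/7)
7. 1269.841ms @ 24/7 + 476.19ms (9/7)
8. 1746.032ms @ 33/7 + 158.73ms (3/7)
9. 1904.762ms @ 36/7 + 158.73ms (3/7)
10. 2063.492ms @ 39/7 + 158.73ms (3/7)
11. 2222.222ms @ 6 + 555.556ms (3/2)
12. 2777.778ms @ 15/2 + 555.556ms (3/2)
13. 3333.333ms @ 9 + 277.778ms (3/4)
14. 3611.111ms @ 39/4 + 277.778ms (3/4)
15. 3888.889ms @ 21/2 + 555.556ms (3/2)

note 14 onset = 39/4b = 3611.111ms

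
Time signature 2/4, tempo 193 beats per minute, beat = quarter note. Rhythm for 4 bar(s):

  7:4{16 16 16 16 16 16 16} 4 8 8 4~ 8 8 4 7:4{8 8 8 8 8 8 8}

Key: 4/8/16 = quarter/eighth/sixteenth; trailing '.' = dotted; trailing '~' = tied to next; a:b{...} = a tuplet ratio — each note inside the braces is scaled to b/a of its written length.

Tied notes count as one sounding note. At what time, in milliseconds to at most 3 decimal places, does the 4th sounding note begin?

1. 0.0ms @ 0 + 44.412ms (1/7)
2. 44.412ms @ 1/7 + 44.412ms (1/7)
3. 88.823ms @ 2/7 + 44.412ms (1/7)
4. 133.235ms @ 3/7 + 44.412ms (1/7)
5. 177.646ms @ 4/7 + 44.412ms (1/7)
6. 222.058ms @ 5/7 + 44.412ms (1/7)
7. 266.469ms @ 6/7 + 44.412ms (1/7)
8. 310.881ms @ 1 + 310.881ms (1)
9. 621.762ms @ 2 + 155.44ms (1/2)
10. 777.202ms @ 5/2 + 155.44ms (1/2)
11. 932.642ms @ 3 + 466.321ms (3/2)
12. 1398.964ms @ 9/2 + 155.44ms (1/2)
13. 1554.404ms @ 5 + 310.881ms (1)
14. 1865.285ms @ 6 + 88.823ms (2/7)
15. 1954.108ms @ 44/7 + 88.823ms (2/7)
16. 2042.931ms @ 46/7 + 88.823ms (2/7)
17. 2131.754ms @ 48/7 + 88.823ms (2/7)
18. 2220.577ms @ 50/7 + 88.823ms (2/7)
19. 2309.4ms @ 52/7 + 88.823ms (2/7)
20. 2398.224ms @ 54/7 + 88.823ms (2/7)

note 4 onset = 3/7b = 133.235ms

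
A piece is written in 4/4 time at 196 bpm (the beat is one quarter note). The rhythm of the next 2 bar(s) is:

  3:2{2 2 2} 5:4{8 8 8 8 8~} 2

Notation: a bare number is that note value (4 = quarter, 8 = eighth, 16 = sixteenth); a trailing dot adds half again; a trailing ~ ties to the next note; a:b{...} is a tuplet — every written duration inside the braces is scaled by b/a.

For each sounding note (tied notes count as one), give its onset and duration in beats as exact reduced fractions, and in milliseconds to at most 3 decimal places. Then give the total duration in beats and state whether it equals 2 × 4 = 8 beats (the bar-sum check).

1) 0.0ms=0b +408.163ms=4/3b
2) 408.163ms=4/3b +408.163ms=4/3b
3) 816.327ms=8/3b +408.163ms=4/3b
4) 1224.49ms=4b +122.449ms=2/5b
5) 1346.939ms=22/5b +122.449ms=2/5b
6) 1469.388ms=24/5b +122.449ms=2/5b
7) 1591.837ms=26/5b +122.449ms=2/5b
8) 1714.286ms=28/5b +734.694ms=12/5b
Σ=8b of 8 (196bpm 4/4) — PASS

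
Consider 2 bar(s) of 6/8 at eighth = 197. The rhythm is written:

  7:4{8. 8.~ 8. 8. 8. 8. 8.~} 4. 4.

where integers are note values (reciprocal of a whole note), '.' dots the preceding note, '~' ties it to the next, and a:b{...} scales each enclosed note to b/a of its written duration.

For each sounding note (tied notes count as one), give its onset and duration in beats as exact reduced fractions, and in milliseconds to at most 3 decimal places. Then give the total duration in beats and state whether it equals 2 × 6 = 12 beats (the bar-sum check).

1) 0.0ms=0b +261.059ms=6/7b
2) 261.059ms=6/7b +522.117ms=12/7b
3) 783.176ms=18/7b +261.059ms=6/7b
4) 1044.235ms=24/7b +261.059ms=6/7b
5) 1305.294ms=30/7b +261.059ms=6/7b
6) 1566.352ms=36/7b +1174.764ms=27/7b
7) 2741.117ms=9b +913.706ms=3b
Σ=12b of 12 (197bpm 6/8) — PASS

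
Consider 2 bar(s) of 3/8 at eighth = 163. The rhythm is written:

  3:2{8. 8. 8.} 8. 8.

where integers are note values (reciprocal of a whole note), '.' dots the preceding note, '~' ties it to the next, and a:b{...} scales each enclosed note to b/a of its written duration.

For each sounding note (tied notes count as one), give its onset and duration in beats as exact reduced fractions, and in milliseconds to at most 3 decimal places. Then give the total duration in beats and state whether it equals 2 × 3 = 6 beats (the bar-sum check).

1) 0.0ms=0b +368.098ms=1b
2) 368.098ms=1b +368.098ms=1b
3) 736.196ms=2b +368.098ms=1b
4) 1104.294ms=3b +552.147ms=3/2b
5) 1656.442ms=9/2b +552.147ms=3/2b
Σ=6b of 6 (163bpm 3/8) — PASS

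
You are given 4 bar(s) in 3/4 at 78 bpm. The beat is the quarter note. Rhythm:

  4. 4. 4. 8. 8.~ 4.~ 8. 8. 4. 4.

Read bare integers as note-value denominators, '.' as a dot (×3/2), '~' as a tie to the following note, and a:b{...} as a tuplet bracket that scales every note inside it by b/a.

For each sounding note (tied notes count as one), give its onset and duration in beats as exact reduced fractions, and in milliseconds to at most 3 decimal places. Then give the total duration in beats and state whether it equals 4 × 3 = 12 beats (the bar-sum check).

1) 0.0ms=0b +1153.846ms=3/2b
2) 1153.846ms=3/2b +1153.846ms=3/2b
3) 2307.692ms=3b +1153.846ms=3/2b
4) 3461.538ms=9/2b +576.923ms=3/4b
5) 4038.462ms=21/4b +2307.692ms=3b
6) 6346.154ms=33/4b +576.923ms=3/4b
7) 6923.077ms=9b +1153.846ms=3/2b
8) 8076.923ms=21/2b +1153.846ms=3/2b
Σ=12b of 12 (78bpm 3/4) — PASS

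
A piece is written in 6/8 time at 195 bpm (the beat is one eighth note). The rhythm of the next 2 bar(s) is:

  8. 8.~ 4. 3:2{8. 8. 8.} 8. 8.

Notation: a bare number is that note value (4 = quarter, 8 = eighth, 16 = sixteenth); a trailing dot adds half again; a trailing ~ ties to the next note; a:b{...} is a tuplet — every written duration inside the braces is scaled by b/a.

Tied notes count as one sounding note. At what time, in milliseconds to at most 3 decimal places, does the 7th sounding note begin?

note 7 onset = 21/2b = 3230.769ms

1. 0.0ms @ 0 + 461.538ms (3/2)
2. 461.538ms @ 3/2 + 1384.615ms (9/2)
3. 1846.154ms @ 6 + 307.692ms (1)
4. 2153.846ms @ 7 + 307.692ms (1)
5. 2461.538ms @ 8 + 307.692ms (1)
6. 2769.231ms @ 9 + 461.538ms (3/2)
7. 3230.769ms @ 21/2 + 461.538ms (3/2)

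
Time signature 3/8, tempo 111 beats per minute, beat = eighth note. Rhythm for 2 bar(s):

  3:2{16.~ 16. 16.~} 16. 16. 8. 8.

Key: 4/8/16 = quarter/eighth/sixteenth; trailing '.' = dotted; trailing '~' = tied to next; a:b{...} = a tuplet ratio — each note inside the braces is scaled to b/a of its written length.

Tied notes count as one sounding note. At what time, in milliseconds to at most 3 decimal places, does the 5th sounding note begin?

1. 0.0ms @ 0 + 540.541ms (1)
2. 540.541ms @ 1 + 675.676ms (5/4)
3. 1216.216ms @ 9/4 + 405.405ms (3/4)
4. 1621.622ms @ 3 + 810.811ms (3/2)
5. 2432.432ms @ 9/2 + 810.811ms (3/2)

note 5 onset = 9/2b = 2432.432ms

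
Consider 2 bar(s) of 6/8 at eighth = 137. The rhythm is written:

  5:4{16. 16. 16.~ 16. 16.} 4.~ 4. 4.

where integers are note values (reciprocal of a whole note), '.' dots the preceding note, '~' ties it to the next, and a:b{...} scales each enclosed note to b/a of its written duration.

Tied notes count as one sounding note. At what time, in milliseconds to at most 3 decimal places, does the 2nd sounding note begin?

1. 0.0ms @ 0 + 262.774ms (3/5)
2. 262.774ms @ 3/5 + 262.774ms (3/5)
3. 525.547ms @ 6/5 + 525.547ms (6/5)
4. 1051.095ms @ 12/5 + 262.774ms (3/5)
5. 1313.869ms @ 3 + 2627.737ms (6)
6. 3941.606ms @ 9 + 1313.869ms (3)

note 2 onset = 3/5b = 262.774ms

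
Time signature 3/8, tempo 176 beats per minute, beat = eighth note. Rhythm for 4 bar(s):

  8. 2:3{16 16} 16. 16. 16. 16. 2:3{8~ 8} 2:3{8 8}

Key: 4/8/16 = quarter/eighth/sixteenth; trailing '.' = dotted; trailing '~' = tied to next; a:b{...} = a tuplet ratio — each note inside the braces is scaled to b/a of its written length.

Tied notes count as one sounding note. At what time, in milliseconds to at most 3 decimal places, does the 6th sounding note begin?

1. 0.0ms @ 0 + 511.364ms (3/2)
2. 511.364ms @ 3/2 + 255.682ms (3/4)
3. 767.045ms @ 9/4 + 255.682ms (3/4)
4. 1022.727ms @ 3 + 255.682ms (3/4)
5. 1278.409ms @ 15/4 + 255.682ms (3/4)
6. 1534.091ms @ 9/2 + 255.682ms (3/4)
7. 1789.773ms @ 21/4 + 255.682ms (3/4)
8. 2045.455ms @ 6 + 1022.727ms (3)
9. 3068.182ms @ 9 + 511.364ms (3/2)
10. 3579.545ms @ 21/2 + 511.364ms (3/2)

note 6 onset = 9/2b = 1534.091ms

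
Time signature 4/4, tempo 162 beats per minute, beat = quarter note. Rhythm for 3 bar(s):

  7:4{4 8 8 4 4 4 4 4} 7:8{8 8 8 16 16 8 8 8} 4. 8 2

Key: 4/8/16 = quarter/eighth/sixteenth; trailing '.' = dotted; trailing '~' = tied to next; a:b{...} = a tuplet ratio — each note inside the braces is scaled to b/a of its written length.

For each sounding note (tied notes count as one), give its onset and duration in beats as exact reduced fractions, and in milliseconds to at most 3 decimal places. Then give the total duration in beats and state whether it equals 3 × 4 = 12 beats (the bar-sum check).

1) 0.0ms=0b +211.64ms=4/7b
2) 211.64ms=4/7b +105.82ms=2/7b
3) 317.46ms=6/7b +105.82ms=2/7b
4) 423.28ms=8/7b +211.64ms=4/7b
5) 634.921ms=12/7b +211.64ms=4/7b
6) 846.561ms=16/7b +211.64ms=4/7b
7) 1058.201ms=20/7b +211.64ms=4/7b
8) 1269.841ms=24/7b +211.64ms=4/7b
9) 1481.481ms=4b +211.64ms=4/7b
10) 1693.122ms=32/7b +211.64ms=4/7b
11) 1904.762ms=36/7b +211.64ms=4/7b
12) 2116.402ms=40/7b +105.82ms=2/7b
13) 2222.222ms=6b +105.82ms=2/7b
14) 2328.042ms=44/7b +211.64ms=4/7b
15) 2539.683ms=48/7b +211.64ms=4/7b
16) 2751.323ms=52/7b +211.64ms=4/7b
17) 2962.963ms=8b +555.556ms=3/2b
18) 3518.519ms=19/2b +185.185ms=1/2b
19) 3703.704ms=10b +740.741ms=2b
Σ=12b of 12 (162bpm 4/4) — PASS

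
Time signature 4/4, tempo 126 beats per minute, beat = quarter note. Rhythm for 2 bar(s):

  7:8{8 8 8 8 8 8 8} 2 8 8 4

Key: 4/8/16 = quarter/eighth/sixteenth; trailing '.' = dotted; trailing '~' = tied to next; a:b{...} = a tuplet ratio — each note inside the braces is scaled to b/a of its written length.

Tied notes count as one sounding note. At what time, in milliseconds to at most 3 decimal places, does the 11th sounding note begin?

note 11 onset = 7b = 3333.333ms

1. 0.0ms @ 0 + 272.109ms (4/7)
2. 272.109ms @ 4/7 + 272.109ms (4/7)
3. 544.218ms @ 8/7 + 272.109ms (4/7)
4. 816.327ms @ 12/7 + 272.109ms (4/7)
5. 1088.435ms @ 16/7 + 272.109ms (4/7)
6. 1360.544ms @ 20/7 + 272.109ms (4/7)
7. 1632.653ms @ 24/7 + 272.109ms (4/7)
8. 1904.762ms @ 4 + 952.381ms (2)
9. 2857.143ms @ 6 + 238.095ms (1/2)
10. 3095.238ms @ 13/2 + 238.095ms (1/2)
11. 3333.333ms @ 7 + 476.19ms (1)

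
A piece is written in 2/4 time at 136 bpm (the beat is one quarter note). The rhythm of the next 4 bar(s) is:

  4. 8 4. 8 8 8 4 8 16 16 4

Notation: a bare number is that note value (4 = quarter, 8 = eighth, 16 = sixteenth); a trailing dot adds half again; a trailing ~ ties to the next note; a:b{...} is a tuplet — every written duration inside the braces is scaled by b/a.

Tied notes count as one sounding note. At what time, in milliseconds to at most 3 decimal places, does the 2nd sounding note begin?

note 2 onset = 3/2b = 661.765ms

1. 0.0ms @ 0 + 661.765ms (3/2)
2. 661.765ms @ 3/2 + 220.588ms (1/2)
3. 882.353ms @ 2 + 661.765ms (3/2)
4. 1544.118ms @ 7/2 + 220.588ms (1/2)
5. 1764.706ms @ 4 + 220.588ms (1/2)
6. 1985.294ms @ 9/2 + 220.588ms (1/2)
7. 2205.882ms @ 5 + 441.176ms (1)
8. 2647.059ms @ 6 + 220.588ms (1/2)
9. 2867.647ms @ 13/2 + 110.294ms (1/4)
10. 2977.941ms @ 27/4 + 110.294ms (1/4)
11. 3088.235ms @ 7 + 441.176ms (1)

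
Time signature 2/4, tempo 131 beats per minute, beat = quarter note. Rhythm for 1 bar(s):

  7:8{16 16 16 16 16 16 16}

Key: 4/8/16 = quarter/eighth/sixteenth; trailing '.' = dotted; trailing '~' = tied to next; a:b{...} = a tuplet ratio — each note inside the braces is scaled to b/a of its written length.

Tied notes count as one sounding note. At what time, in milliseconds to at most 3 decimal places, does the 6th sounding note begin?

note 6 onset = 10/7b = 654.308ms

1. 0.0ms @ 0 + 130.862ms (2/7)
2. 130.862ms @ 2/7 + 130.862ms (2/7)
3. 261.723ms @ 4/7 + 130.862ms (2/7)
4. 392.585ms @ 6/7 + 130.862ms (2/7)
5. 523.446ms @ 8/7 + 130.862ms (2/7)
6. 654.308ms @ 10/7 + 130.862ms (2/7)
7. 785.169ms @ 12/7 + 130.862ms (2/7)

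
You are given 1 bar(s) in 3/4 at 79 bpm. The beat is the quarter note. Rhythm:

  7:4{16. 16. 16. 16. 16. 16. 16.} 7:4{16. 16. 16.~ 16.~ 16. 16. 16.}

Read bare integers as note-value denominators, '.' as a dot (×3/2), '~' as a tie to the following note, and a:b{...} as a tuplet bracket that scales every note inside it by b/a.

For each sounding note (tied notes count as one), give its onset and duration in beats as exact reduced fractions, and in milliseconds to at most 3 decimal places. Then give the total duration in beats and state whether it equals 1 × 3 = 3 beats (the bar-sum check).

1) 0.0ms=0b +162.749ms=3/14b
2) 162.749ms=3/14b +162.749ms=3/14b
3) 325.497ms=3/7b +162.749ms=3/14b
4) 488.246ms=9/14b +162.749ms=3/14b
5) 650.995ms=6/7b +162.749ms=3/14b
6) 813.743ms=15/14b +162.749ms=3/14b
7) 976.492ms=9/7b +162.749ms=3/14b
8) 1139.241ms=3/2b +162.749ms=3/14b
9) 1301.989ms=12/7b +162.749ms=3/14b
10) 1464.738ms=27/14b +488.246ms=9/14b
11) 1952.984ms=18/7b +162.749ms=3/14b
12) 2115.732ms=39/14b +162.749ms=3/14b
Σ=3b of 3 (79bpm 3/4) — PASS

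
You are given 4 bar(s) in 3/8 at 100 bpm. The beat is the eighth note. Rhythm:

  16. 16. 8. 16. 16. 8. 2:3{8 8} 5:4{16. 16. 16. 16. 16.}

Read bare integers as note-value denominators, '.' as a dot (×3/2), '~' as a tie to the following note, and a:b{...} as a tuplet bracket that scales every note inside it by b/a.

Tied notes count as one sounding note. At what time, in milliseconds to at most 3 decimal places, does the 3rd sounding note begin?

1. 0.0ms @ 0 + 450.0ms (3/4)
2. 450.0ms @ 3/4 + 450.0ms (3/4)
3. 900.0ms @ 3/2 + 900.0ms (3/2)
4. 1800.0ms @ 3 + 450.0ms (3/4)
5. 2250.0ms @ 15/4 + 450.0ms (3/4)
6. 2700.0ms @ 9/2 + 900.0ms (3/2)
7. 3600.0ms @ 6 + 900.0ms (3/2)
8. 4500.0ms @ 15/2 + 900.0ms (3/2)
9. 5400.0ms @ 9 + 360.0ms (3/5)
10. 5760.0ms @ 48/5 + 360.0ms (3/5)
11. 6120.0ms @ 51/5 + 360.0ms (3/5)
12. 6480.0ms @ 54/5 + 360.0ms (3/5)
13. 6840.0ms @ 57/5 + 360.0ms (3/5)

note 3 onset = 3/2b = 900.0ms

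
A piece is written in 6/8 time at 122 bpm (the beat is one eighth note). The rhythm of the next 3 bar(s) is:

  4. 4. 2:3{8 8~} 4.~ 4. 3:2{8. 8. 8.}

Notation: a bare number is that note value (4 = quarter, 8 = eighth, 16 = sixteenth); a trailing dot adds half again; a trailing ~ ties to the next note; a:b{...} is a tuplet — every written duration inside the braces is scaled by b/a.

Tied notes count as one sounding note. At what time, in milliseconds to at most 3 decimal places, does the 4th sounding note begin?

note 4 onset = 15/2b = 3688.525ms

1. 0.0ms @ 0 + 1475.41ms (3)
2. 1475.41ms @ 3 + 1475.41ms (3)
3. 2950.82ms @ 6 + 737.705ms (3/2)
4. 3688.525ms @ 15/2 + 3688.525ms (15/2)
5. 7377.049ms @ 15 + 491.803ms (1)
6. 7868.852ms @ 16 + 491.803ms (1)
7. 8360.656ms @ 17 + 491.803ms (1)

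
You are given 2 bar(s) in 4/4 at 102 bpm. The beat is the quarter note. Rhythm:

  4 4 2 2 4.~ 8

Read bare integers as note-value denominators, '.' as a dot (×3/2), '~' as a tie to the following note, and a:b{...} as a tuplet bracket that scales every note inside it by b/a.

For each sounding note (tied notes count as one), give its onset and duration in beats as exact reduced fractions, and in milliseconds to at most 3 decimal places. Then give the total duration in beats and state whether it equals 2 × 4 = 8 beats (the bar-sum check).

1) 0.0ms=0b +588.235ms=1b
2) 588.235ms=1b +588.235ms=1b
3) 1176.471ms=2b +1176.471ms=2b
4) 2352.941ms=4b +1176.471ms=2b
5) 3529.412ms=6b +1176.471ms=2b
Σ=8b of 8 (102bpm 4/4) — PASS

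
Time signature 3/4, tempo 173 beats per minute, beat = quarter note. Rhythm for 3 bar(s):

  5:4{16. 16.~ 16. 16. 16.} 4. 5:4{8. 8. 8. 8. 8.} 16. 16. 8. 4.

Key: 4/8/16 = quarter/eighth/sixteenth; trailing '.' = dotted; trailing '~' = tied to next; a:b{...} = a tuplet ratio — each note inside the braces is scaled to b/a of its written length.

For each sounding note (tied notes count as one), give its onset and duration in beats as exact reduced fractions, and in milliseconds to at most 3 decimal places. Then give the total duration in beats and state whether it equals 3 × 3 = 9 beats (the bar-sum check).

1) 0.0ms=0b +104.046ms=3/10b
2) 104.046ms=3/10b +208.092ms=3/5b
3) 312.139ms=9/10b +104.046ms=3/10b
4) 416.185ms=6/5b +104.046ms=3/10b
5) 520.231ms=3/2b +520.231ms=3/2b
6) 1040.462ms=3b +208.092ms=3/5b
7) 1248.555ms=18/5b +208.092ms=3/5b
8) 1456.647ms=21/5b +208.092ms=3/5b
9) 1664.74ms=24/5b +208.092ms=3/5b
10) 1872.832ms=27/5b +208.092ms=3/5b
11) 2080.925ms=6b +130.058ms=3/8b
12) 2210.983ms=51/8b +130.058ms=3/8b
13) 2341.04ms=27/4b +260.116ms=3/4b
14) 2601.156ms=15/2b +520.231ms=3/2b
Σ=9b of 9 (173bpm 3/4) — PASS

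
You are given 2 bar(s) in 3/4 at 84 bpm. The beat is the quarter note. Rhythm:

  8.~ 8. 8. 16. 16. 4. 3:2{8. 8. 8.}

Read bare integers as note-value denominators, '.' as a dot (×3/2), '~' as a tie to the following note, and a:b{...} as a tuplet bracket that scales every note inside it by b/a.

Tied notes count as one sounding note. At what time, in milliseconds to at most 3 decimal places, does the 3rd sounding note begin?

note 3 onset = 9/4b = 1607.143ms

1. 0.0ms @ 0 + 1071.429ms (3/2)
2. 1071.429ms @ 3/2 + 535.714ms (3/4)
3. 1607.143ms @ 9/4 + 267.857ms (3/8)
4. 1875.0ms @ 21/8 + 267.857ms (3/8)
5. 2142.857ms @ 3 + 1071.429ms (3/2)
6. 3214.286ms @ 9/2 + 357.143ms (1/2)
7. 3571.429ms @ 5 + 357.143ms (1/2)
8. 3928.571ms @ 11/2 + 357.143ms (1/2)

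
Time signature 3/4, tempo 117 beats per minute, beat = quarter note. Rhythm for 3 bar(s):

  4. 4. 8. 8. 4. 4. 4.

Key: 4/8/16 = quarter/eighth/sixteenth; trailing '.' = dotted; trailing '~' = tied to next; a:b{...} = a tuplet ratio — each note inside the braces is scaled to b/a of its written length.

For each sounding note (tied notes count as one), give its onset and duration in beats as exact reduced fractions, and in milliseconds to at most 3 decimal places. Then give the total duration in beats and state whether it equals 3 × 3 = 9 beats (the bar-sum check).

1) 0.0ms=0b +769.231ms=3/2b
2) 769.231ms=3/2b +769.231ms=3/2b
3) 1538.462ms=3b +384.615ms=3/4b
4) 1923.077ms=15/4b +384.615ms=3/4b
5) 2307.692ms=9/2b +769.231ms=3/2b
6) 3076.923ms=6b +769.231ms=3/2b
7) 3846.154ms=15/2b +769.231ms=3/2b
Σ=9b of 9 (117bpm 3/4) — PASS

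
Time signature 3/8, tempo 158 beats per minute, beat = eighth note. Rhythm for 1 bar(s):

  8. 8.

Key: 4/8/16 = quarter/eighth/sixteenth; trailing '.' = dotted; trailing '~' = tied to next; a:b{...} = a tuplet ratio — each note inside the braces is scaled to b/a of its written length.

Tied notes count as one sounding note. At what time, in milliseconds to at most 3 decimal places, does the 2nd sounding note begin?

note 2 onset = 3/2b = 569.62ms

1. 0.0ms @ 0 + 569.62ms (3/2)
2. 569.62ms @ 3/2 + 569.62ms (3/2)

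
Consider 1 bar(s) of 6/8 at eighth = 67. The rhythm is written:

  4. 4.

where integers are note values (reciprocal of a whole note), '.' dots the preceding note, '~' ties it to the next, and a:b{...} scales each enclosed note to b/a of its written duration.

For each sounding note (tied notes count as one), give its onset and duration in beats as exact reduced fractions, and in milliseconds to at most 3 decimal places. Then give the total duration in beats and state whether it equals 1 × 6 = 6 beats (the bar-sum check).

1) 0.0ms=0b +2686.567ms=3b
2) 2686.567ms=3b +2686.567ms=3b
Σ=6b of 6 (67bpm 6/8) — PASS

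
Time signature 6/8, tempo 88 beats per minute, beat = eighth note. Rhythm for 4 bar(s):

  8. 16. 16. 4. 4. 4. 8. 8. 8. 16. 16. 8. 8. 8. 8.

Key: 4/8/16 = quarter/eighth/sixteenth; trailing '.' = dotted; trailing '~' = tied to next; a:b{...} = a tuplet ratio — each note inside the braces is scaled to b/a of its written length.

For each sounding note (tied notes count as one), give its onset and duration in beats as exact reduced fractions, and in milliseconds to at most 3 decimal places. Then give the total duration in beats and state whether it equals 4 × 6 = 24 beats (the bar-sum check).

1) 0.0ms=0b +1022.727ms=3/2b
2) 1022.727ms=3/2b +511.364ms=3/4b
3) 1534.091ms=9/4b +511.364ms=3/4b
4) 2045.455ms=3b +2045.455ms=3b
5) 4090.909ms=6b +2045.455ms=3b
6) 6136.364ms=9b +2045.455ms=3b
7) 8181.818ms=12b +1022.727ms=3/2b
8) 9204.545ms=27/2b +1022.727ms=3/2b
9) 10227.273ms=15b +1022.727ms=3/2b
10) 11250.0ms=33/2b +511.364ms=3/4b
11) 11761.364ms=69/4b +511.364ms=3/4b
12) 12272.727ms=18b +1022.727ms=3/2b
13) 13295.455ms=39/2b +1022.727ms=3/2b
14) 14318.182ms=21b +1022.727ms=3/2b
15) 15340.909ms=45/2b +1022.727ms=3/2b
Σ=24b of 24 (88bpm 6/8) — PASS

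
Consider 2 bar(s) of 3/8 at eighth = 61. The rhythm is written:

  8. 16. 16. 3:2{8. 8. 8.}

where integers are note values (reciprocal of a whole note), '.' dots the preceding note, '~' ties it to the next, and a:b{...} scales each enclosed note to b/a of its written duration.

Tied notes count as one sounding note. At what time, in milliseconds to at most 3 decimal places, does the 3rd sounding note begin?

note 3 onset = 9/4b = 2213.115ms

1. 0.0ms @ 0 + 1475.41ms (3/2)
2. 1475.41ms @ 3/2 + 737.705ms (3/4)
3. 2213.115ms @ 9/4 + 737.705ms (3/4)
4. 2950.82ms @ 3 + 983.607ms (1)
5. 3934.426ms @ 4 + 983.607ms (1)
6. 4918.033ms @ 5 + 983.607ms (1)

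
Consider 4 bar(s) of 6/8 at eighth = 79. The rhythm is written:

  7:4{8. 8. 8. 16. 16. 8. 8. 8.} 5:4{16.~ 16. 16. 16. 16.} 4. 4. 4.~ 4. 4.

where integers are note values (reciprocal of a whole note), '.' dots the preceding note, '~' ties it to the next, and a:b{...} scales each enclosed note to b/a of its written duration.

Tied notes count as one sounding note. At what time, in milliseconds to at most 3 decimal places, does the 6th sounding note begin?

1. 0.0ms @ 0 + 650.995ms (6/7)
2. 650.995ms @ 6/7 + 650.995ms (6/7)
3. 1301.989ms @ 12/7 + 650.995ms (6/7)
4. 1952.984ms @ 18/7 + 325.497ms (3/7)
5. 2278.481ms @ 3 + 325.497ms (3/7)
6. 2603.978ms @ 24/7 + 650.995ms (6/7)
7. 3254.973ms @ 30/7 + 650.995ms (6/7)
8. 3905.967ms @ 36/7 + 650.995ms (6/7)
9. 4556.962ms @ 6 + 911.392ms (6/5)
10. 5468.354ms @ 36/5 + 455.696ms (3/5)
11. 5924.051ms @ 39/5 + 455.696ms (3/5)
12. 6379.747ms @ 42/5 + 455.696ms (3/5)
13. 6835.443ms @ 9 + 2278.481ms (3)
14. 9113.924ms @ 12 + 2278.481ms (3)
15. 11392.405ms @ 15 + 4556.962ms (6)
16. 15949.367ms @ 21 + 2278.481ms (3)

note 6 onset = 24/7b = 2603.978ms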